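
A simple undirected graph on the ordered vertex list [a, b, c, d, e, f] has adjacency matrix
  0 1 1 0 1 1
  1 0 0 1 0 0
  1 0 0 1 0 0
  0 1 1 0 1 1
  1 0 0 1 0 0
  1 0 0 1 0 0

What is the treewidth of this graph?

2

A width-2 tree decomposition is:
Bags: B1 = {a, d, f}  B2 = {a, d, e}  B3 = {a, b, d}  B4 = {a, c, d}
Tree: B1–B2, B2–B3, B3–B4
Each bag holds 3 vertices, so the decomposition has width 2, which upper-bounds the treewidth. For the lower bound, G contains the cycle f–a–e–d–f, so G is not a forest; only forests have treewidth ≤ 1, hence tw(G) ≥ 2. Hence tw(G) = 2 exactly.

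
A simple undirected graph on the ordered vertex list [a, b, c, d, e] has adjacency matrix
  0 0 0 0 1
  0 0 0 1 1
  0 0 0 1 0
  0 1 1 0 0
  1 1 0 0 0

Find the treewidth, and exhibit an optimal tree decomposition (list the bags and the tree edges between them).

The largest bag has 2 vertices, giving width 1; this decomposition certifies tw(G) ≤ 1. Since G has at least one edge (e.g. c–d), it is not an edgeless graph, so tw(G) ≥ 1. The upper and lower bounds meet at 1, so that is the treewidth.

Treewidth 1.
Bags: B1 = {c, d}  B2 = {b, d}  B3 = {b, e}  B4 = {a, e}
Tree: B1–B2, B2–B3, B3–B4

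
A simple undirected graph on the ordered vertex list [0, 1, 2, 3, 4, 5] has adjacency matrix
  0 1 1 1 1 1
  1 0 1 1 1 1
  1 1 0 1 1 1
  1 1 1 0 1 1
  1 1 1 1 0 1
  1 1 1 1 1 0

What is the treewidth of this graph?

A width-5 tree decomposition is:
Bags: B1 = {0, 1, 2, 3, 4, 5}
Tree: (single bag)
A single bag containing all 6 vertices is trivially a valid decomposition of width 5. Conversely, {0, 1, 2, 3, 4, 5} is a clique of size 6, and the vertices of any clique must share a bag in every tree decomposition; so some bag has ≥ 6 vertices and tw(G) ≥ 5. The upper and lower bounds meet at 5, so that is the treewidth.

5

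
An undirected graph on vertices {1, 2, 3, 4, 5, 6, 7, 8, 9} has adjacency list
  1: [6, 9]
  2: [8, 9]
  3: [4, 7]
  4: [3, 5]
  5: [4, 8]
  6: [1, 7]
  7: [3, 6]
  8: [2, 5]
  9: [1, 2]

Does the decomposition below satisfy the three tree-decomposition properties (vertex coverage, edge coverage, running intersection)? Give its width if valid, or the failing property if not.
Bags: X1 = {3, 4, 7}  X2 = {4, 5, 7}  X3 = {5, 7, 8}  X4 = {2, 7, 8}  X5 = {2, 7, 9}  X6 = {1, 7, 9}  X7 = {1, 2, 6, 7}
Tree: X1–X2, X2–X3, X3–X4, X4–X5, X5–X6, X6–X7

No — bags containing vertex 2 are not connected in the tree.

A tree decomposition must satisfy three properties: every vertex lies in some bag; for every edge, both endpoints lie together in some bag; and for every vertex, the bags containing it form a connected subtree. Here bags containing vertex 2 are not connected in the tree, so the decomposition is invalid.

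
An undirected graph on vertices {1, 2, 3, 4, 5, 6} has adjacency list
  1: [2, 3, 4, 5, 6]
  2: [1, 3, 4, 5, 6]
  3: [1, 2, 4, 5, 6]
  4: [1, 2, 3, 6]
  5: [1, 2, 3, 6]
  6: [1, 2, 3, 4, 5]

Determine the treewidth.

A width-4 tree decomposition is:
Bags: B1 = {1, 2, 3, 5, 6}  B2 = {1, 2, 3, 4, 6}
Tree: B1–B2
Every bag has size at most 5, so the width is 5 − 1 = 4 and tw(G) ≤ 4. Conversely, {1, 2, 3, 4, 6} is a clique of size 5, and the vertices of any clique must share a bag in every tree decomposition; so some bag has ≥ 5 vertices and tw(G) ≥ 4. Therefore the treewidth is 4.

4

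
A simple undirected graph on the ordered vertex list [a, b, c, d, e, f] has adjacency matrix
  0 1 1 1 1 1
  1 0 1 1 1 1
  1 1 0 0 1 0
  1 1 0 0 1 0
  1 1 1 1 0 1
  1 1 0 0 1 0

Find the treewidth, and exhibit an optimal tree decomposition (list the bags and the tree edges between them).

Every bag has size at most 4, so the width is 4 − 1 = 3 and tw(G) ≤ 3. For the lower bound, the 4 vertices {a, b, d, e} are pairwise adjacent, and any tree decomposition puts a clique entirely inside one bag — forcing width ≥ 3. Hence tw(G) = 3 exactly.

Treewidth 3.
Bags: B1 = {a, b, e, f}  B2 = {a, b, c, e}  B3 = {a, b, d, e}
Tree: B1–B2, B1–B3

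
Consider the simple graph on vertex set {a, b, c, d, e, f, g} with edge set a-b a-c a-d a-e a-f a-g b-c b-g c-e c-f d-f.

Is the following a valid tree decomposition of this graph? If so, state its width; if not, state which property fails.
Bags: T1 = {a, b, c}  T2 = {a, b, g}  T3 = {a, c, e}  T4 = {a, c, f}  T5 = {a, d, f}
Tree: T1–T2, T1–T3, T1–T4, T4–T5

Yes; width 2.

Checking the three conditions: (i) the bags cover all of {a, b, c, d, e, f, g}; (ii) for each edge, some bag contains both endpoints; (iii) the bags containing any fixed vertex form a subtree. All hold, so the decomposition is valid with width 3 − 1 = 2.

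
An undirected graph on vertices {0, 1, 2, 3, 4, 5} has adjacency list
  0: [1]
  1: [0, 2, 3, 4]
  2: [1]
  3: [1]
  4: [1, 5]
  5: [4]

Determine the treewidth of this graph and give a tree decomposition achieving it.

Each bag holds 2 vertices, so the decomposition has width 1, which upper-bounds the treewidth. Since G has at least one edge (e.g. 5–4), it is not an edgeless graph, so tw(G) ≥ 1. The upper and lower bounds meet at 1, so that is the treewidth.

Treewidth 1.
One such decomposition:
Bags: B1 = {4, 5}  B2 = {1, 4}  B3 = {1, 3}  B4 = {1, 2}  B5 = {0, 1}
Tree: B1–B2, B2–B3, B3–B4, B4–B5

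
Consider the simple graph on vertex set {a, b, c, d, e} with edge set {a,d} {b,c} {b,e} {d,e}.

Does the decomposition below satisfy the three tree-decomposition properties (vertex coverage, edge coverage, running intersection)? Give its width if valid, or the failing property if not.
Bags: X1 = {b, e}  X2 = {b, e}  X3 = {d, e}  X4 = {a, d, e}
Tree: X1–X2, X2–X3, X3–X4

A tree decomposition must satisfy three properties: every vertex lies in some bag; for every edge, both endpoints lie together in some bag; and for every vertex, the bags containing it form a connected subtree. Here vertex c appears in no bag, so the decomposition is invalid.

No — vertex c appears in no bag.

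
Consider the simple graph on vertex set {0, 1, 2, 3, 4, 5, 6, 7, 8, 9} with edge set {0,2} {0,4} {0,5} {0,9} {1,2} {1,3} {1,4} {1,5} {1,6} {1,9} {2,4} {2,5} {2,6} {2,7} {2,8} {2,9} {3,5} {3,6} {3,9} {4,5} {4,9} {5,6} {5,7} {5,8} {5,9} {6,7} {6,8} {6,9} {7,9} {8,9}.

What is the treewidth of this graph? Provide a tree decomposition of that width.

Treewidth 4.
One optimal decomposition is:
Bags: B1 = {1, 2, 4, 5, 9}  B2 = {1, 2, 5, 6, 9}  B3 = {2, 5, 6, 7, 9}  B4 = {2, 5, 6, 8, 9}  B5 = {1, 3, 5, 6, 9}  B6 = {0, 2, 4, 5, 9}
Tree: B1–B2, B2–B3, B3–B4, B2–B5, B1–B6

Each bag holds 5 vertices, so the decomposition has width 4, which upper-bounds the treewidth. On the other hand G contains the 5-clique {0, 2, 4, 5, 9}. A clique must lie in a single bag of any decomposition, so no decomposition can have width below 4. Combining the bounds, tw(G) = 4.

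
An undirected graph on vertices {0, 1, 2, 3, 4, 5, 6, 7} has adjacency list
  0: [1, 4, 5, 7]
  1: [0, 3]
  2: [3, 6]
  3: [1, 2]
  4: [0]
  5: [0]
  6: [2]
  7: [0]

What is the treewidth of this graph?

1

A width-1 tree decomposition is:
Bags: B1 = {0, 1}  B2 = {1, 3}  B3 = {2, 3}  B4 = {0, 5}  B5 = {0, 7}  B6 = {0, 4}  B7 = {2, 6}
Tree: B1–B2, B2–B3, B1–B4, B1–B5, B1–B6, B3–B7
Every bag has size at most 2, so the width is 2 − 1 = 1 and tw(G) ≤ 1. G has an edge, so its treewidth is at least 1. The upper and lower bounds meet at 1, so that is the treewidth.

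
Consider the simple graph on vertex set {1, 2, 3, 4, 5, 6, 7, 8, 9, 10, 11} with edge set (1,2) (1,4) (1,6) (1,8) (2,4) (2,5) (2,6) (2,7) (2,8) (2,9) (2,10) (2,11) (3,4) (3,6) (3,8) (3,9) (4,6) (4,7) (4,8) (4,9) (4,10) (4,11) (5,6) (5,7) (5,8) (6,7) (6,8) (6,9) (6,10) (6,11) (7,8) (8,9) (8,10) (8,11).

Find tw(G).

4

A width-4 tree decomposition is:
Bags: B1 = {2, 4, 6, 8, 9}  B2 = {2, 4, 6, 8, 11}  B3 = {1, 2, 4, 6, 8}  B4 = {2, 4, 6, 7, 8}  B5 = {2, 5, 6, 7, 8}  B6 = {3, 4, 6, 8, 9}  B7 = {2, 4, 6, 8, 10}
Tree: B1–B2, B1–B3, B1–B4, B4–B5, B1–B6, B3–B7
Every bag has size at most 5, so the width is 5 − 1 = 4 and tw(G) ≤ 4. Conversely, {1, 2, 4, 6, 8} is a clique of size 5, and the vertices of any clique must share a bag in every tree decomposition; so some bag has ≥ 5 vertices and tw(G) ≥ 4. The upper and lower bounds meet at 4, so that is the treewidth.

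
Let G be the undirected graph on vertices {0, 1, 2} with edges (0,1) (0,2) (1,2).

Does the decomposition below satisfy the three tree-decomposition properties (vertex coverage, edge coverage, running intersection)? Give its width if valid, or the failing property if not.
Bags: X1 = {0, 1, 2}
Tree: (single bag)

Yes; width 2.

Checking the three conditions: (i) the bags cover all of {0, 1, 2}; (ii) for each edge, some bag contains both endpoints; (iii) the bags containing any fixed vertex form a subtree. All hold, so the decomposition is valid with width 3 − 1 = 2.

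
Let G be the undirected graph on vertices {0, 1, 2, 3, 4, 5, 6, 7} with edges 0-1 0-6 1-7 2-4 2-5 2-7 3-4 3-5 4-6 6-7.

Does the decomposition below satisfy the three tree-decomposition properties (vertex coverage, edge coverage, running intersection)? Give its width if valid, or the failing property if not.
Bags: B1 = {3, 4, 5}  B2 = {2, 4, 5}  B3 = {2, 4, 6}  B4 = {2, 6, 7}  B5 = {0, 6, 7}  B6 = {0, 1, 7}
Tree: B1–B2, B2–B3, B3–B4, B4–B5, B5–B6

Every vertex of G appears in some bag (union = {0, 1, 2, 3, 4, 5, 6, 7}); every edge is covered by a bag; and for each vertex v the set of bags containing v is connected in the bag tree. The decomposition is therefore valid. The largest bag has 3 vertices, so the width is 2.

Yes; width 2.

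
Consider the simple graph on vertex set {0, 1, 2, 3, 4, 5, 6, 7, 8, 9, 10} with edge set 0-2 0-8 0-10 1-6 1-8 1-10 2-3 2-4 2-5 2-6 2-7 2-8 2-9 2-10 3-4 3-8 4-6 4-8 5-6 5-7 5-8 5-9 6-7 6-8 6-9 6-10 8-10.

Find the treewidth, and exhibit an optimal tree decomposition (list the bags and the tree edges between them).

Every bag has size at most 4, so the width is 4 − 1 = 3 and tw(G) ≤ 3. On the other hand G contains the 4-clique {1, 6, 8, 10}. A clique must lie in a single bag of any decomposition, so no decomposition can have width below 3. Therefore the treewidth is 3.

Treewidth 3.
Bags: B1 = {2, 4, 6, 8}  B2 = {2, 5, 6, 8}  B3 = {2, 6, 8, 10}  B4 = {0, 2, 8, 10}  B5 = {2, 5, 6, 9}  B6 = {2, 5, 6, 7}  B7 = {2, 3, 4, 8}  B8 = {1, 6, 8, 10}
Tree: B1–B2, B2–B3, B3–B4, B2–B5, B5–B6, B1–B7, B3–B8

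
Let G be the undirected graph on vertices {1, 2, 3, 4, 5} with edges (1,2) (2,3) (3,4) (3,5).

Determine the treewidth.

1

A width-1 tree decomposition is:
Bags: B1 = {2, 3}  B2 = {3, 4}  B3 = {1, 2}  B4 = {3, 5}
Tree: B1–B2, B1–B3, B2–B4
Each bag holds 2 vertices, so the decomposition has width 1, which upper-bounds the treewidth. Any graph with an edge has treewidth ≥ 1, and G has the edge 3–2. Hence tw(G) = 1 exactly.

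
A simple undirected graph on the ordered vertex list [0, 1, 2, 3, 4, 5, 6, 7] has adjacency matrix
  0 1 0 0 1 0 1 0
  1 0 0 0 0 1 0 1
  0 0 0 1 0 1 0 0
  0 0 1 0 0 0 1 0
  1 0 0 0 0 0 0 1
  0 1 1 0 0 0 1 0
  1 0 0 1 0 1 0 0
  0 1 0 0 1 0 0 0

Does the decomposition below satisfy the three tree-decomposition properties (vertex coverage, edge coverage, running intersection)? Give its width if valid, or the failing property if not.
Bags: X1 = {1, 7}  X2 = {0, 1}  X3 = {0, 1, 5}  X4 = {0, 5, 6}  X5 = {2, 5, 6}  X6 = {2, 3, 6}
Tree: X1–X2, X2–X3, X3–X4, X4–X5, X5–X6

A tree decomposition must satisfy three properties: every vertex lies in some bag; for every edge, both endpoints lie together in some bag; and for every vertex, the bags containing it form a connected subtree. Here vertex 4 appears in no bag, so the decomposition is invalid.

No — vertex 4 appears in no bag.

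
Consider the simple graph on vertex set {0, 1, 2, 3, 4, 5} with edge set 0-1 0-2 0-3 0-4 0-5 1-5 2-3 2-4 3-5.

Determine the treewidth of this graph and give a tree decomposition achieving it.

Every bag has size at most 3, so the width is 3 − 1 = 2 and tw(G) ≤ 2. For the lower bound, the 3 vertices {0, 1, 5} are pairwise adjacent, and any tree decomposition puts a clique entirely inside one bag — forcing width ≥ 2. Hence tw(G) = 2 exactly.

Treewidth 2.
One such decomposition:
Bags: B1 = {0, 2, 3}  B2 = {0, 2, 4}  B3 = {0, 3, 5}  B4 = {0, 1, 5}
Tree: B1–B2, B1–B3, B3–B4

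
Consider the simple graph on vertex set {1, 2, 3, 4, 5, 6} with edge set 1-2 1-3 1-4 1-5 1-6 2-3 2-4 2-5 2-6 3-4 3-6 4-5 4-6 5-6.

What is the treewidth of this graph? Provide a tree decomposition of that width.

Every bag has size at most 5, so the width is 5 − 1 = 4 and tw(G) ≤ 4. On the other hand G contains the 5-clique {1, 2, 3, 4, 6}. A clique must lie in a single bag of any decomposition, so no decomposition can have width below 4. Combining the bounds, tw(G) = 4.

Treewidth 4.
One such decomposition:
Bags: B1 = {1, 2, 3, 4, 6}  B2 = {1, 2, 4, 5, 6}
Tree: B1–B2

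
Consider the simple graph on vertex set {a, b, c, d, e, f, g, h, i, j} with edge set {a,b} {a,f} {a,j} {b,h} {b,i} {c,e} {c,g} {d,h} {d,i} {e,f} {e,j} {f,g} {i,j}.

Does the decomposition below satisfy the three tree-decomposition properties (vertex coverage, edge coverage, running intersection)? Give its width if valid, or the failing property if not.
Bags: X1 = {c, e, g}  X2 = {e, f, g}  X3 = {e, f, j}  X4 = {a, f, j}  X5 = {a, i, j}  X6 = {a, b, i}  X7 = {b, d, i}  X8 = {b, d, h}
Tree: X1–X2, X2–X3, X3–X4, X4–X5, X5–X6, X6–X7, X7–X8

Yes; width 2.

Every vertex of G appears in some bag (union = {a, b, c, d, e, f, g, h, i, j}); every edge is covered by a bag; and for each vertex v the set of bags containing v is connected in the bag tree. The decomposition is therefore valid. The largest bag has 3 vertices, so the width is 2.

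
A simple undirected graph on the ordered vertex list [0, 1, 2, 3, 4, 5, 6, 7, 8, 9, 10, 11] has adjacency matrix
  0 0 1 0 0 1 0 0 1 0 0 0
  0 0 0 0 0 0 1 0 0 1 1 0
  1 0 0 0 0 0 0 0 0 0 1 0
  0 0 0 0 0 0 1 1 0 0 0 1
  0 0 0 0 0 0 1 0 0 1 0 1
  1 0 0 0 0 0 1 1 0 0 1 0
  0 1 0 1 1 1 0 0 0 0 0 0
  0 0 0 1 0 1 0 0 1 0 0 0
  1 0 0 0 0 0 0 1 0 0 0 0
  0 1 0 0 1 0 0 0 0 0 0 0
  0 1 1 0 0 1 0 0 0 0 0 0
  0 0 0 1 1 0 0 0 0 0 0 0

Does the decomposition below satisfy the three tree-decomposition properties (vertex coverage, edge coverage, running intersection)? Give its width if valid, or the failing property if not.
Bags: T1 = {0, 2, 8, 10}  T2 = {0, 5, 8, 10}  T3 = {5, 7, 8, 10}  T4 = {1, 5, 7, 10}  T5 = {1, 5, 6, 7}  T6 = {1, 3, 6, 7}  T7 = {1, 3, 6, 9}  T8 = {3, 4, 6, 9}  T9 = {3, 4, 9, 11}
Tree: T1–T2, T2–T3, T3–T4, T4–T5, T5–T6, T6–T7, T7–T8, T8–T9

Vertex coverage: the bags together contain {0, 1, 2, 3, 4, 5, 6, 7, 8, 9, 10, 11}, the full vertex set. Edge coverage: each edge of G has both endpoints in at least one bag. Running intersection: for every vertex, the bags containing it form a connected subtree. All three properties hold, so this is a valid tree decomposition of width max|bag| − 1 = 3, and hence tw(G) ≤ 3.

Yes; width 3.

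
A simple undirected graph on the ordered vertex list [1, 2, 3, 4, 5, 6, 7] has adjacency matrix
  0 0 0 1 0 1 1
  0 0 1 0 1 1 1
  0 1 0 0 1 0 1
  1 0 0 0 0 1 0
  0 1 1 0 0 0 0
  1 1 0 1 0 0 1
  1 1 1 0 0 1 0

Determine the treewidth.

A width-2 tree decomposition is:
Bags: B1 = {2, 6, 7}  B2 = {1, 6, 7}  B3 = {2, 3, 7}  B4 = {2, 3, 5}  B5 = {1, 4, 6}
Tree: B1–B2, B1–B3, B3–B4, B2–B5
Every bag has size at most 3, so the width is 3 − 1 = 2 and tw(G) ≤ 2. On the other hand G contains the 3-clique {1, 4, 6}. A clique must lie in a single bag of any decomposition, so no decomposition can have width below 2. Therefore the treewidth is 2.

2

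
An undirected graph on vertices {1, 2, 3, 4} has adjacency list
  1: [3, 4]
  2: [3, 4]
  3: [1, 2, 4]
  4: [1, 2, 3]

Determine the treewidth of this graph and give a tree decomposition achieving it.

The largest bag has 3 vertices, giving width 2; this decomposition certifies tw(G) ≤ 2. For the lower bound, the 3 vertices {1, 3, 4} are pairwise adjacent, and any tree decomposition puts a clique entirely inside one bag — forcing width ≥ 2. Hence tw(G) = 2 exactly.

Treewidth 2.
Bags: B1 = {2, 3, 4}  B2 = {1, 3, 4}
Tree: B1–B2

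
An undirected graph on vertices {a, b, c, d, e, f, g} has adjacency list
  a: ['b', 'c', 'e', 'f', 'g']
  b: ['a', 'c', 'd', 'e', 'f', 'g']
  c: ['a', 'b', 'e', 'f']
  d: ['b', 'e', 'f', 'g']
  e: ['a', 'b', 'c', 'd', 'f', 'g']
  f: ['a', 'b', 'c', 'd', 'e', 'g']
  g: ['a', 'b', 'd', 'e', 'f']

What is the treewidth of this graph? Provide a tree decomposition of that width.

Each bag holds 5 vertices, so the decomposition has width 4, which upper-bounds the treewidth. For the lower bound, the 5 vertices {b, d, e, f, g} are pairwise adjacent, and any tree decomposition puts a clique entirely inside one bag — forcing width ≥ 4. Combining the bounds, tw(G) = 4.

Treewidth 4.
One such decomposition:
Bags: B1 = {a, b, e, f, g}  B2 = {b, d, e, f, g}  B3 = {a, b, c, e, f}
Tree: B1–B2, B1–B3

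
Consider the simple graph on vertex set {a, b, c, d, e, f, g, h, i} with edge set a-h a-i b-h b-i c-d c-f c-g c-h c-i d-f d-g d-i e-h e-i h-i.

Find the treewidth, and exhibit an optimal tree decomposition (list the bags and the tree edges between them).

Each bag holds 3 vertices, so the decomposition has width 2, which upper-bounds the treewidth. Conversely, {c, d, g} is a clique of size 3, and the vertices of any clique must share a bag in every tree decomposition; so some bag has ≥ 3 vertices and tw(G) ≥ 2. Hence tw(G) = 2 exactly.

Treewidth 2.
One such decomposition:
Bags: B1 = {c, d, i}  B2 = {c, h, i}  B3 = {a, h, i}  B4 = {e, h, i}  B5 = {c, d, g}  B6 = {b, h, i}  B7 = {c, d, f}
Tree: B1–B2, B2–B3, B2–B4, B1–B5, B4–B6, B5–B7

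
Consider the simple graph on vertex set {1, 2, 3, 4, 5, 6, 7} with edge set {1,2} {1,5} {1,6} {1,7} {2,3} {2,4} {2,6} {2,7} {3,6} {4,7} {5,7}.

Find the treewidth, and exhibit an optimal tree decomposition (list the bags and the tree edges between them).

The largest bag has 3 vertices, giving width 2; this decomposition certifies tw(G) ≤ 2. For the lower bound, the 3 vertices {1, 2, 6} are pairwise adjacent, and any tree decomposition puts a clique entirely inside one bag — forcing width ≥ 2. The upper and lower bounds meet at 2, so that is the treewidth.

Treewidth 2.
One optimal decomposition is:
Bags: B1 = {2, 4, 7}  B2 = {1, 2, 7}  B3 = {1, 2, 6}  B4 = {2, 3, 6}  B5 = {1, 5, 7}
Tree: B1–B2, B2–B3, B3–B4, B2–B5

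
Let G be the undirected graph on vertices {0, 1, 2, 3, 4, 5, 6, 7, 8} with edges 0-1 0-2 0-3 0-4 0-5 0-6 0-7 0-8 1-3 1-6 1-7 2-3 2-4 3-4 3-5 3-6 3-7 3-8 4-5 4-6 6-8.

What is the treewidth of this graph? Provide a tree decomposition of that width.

Treewidth 3.
One such decomposition:
Bags: B1 = {0, 3, 4, 6}  B2 = {0, 1, 3, 6}  B3 = {0, 3, 6, 8}  B4 = {0, 1, 3, 7}  B5 = {0, 2, 3, 4}  B6 = {0, 3, 4, 5}
Tree: B1–B2, B1–B3, B2–B4, B1–B5, B5–B6

Every bag has size at most 4, so the width is 4 − 1 = 3 and tw(G) ≤ 3. For the lower bound, the 4 vertices {0, 3, 6, 8} are pairwise adjacent, and any tree decomposition puts a clique entirely inside one bag — forcing width ≥ 3. Therefore the treewidth is 3.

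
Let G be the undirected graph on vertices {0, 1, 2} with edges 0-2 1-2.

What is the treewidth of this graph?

1

A width-1 tree decomposition is:
Bags: B1 = {1, 2}  B2 = {0, 2}
Tree: B1–B2
Every bag has size at most 2, so the width is 2 − 1 = 1 and tw(G) ≤ 1. Since G has at least one edge (e.g. 1–2), it is not an edgeless graph, so tw(G) ≥ 1. Therefore the treewidth is 1.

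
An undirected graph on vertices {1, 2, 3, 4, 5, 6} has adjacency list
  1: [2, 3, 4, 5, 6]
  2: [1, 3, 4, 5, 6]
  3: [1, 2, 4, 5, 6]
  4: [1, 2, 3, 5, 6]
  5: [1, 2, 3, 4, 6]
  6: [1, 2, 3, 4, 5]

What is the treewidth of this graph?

5

A width-5 tree decomposition is:
Bags: B1 = {1, 2, 3, 4, 5, 6}
Tree: (single bag)
With just one bag of size 6, the width is 6 − 1 = 5, so tw(G) ≤ 5. Conversely, {1, 2, 3, 4, 5, 6} is a clique of size 6, and the vertices of any clique must share a bag in every tree decomposition; so some bag has ≥ 6 vertices and tw(G) ≥ 5. Therefore the treewidth is 5.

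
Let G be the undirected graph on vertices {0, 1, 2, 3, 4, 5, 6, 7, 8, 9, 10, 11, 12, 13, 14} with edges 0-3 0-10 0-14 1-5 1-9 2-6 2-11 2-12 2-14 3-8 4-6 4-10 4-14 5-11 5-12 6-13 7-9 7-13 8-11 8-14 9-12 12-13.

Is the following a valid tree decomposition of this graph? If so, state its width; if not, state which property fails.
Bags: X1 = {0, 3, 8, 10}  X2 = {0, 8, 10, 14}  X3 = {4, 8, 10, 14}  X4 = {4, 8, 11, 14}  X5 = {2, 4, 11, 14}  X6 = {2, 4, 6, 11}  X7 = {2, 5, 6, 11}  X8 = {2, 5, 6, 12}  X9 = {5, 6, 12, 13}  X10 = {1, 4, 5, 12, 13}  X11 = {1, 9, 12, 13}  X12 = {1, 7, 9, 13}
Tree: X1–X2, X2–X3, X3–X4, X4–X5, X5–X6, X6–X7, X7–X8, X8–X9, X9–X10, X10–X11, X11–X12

A tree decomposition must satisfy three properties: every vertex lies in some bag; for every edge, both endpoints lie together in some bag; and for every vertex, the bags containing it form a connected subtree. Here bags containing vertex 4 are not connected in the tree, so the decomposition is invalid.

No — bags containing vertex 4 are not connected in the tree.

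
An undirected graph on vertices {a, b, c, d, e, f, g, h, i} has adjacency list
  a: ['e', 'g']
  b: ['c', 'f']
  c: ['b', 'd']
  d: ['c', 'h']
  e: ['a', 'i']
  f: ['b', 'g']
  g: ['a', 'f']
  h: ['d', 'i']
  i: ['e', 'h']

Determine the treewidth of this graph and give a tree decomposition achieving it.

Each bag holds 3 vertices, so the decomposition has width 2, which upper-bounds the treewidth. For the lower bound, G contains the cycle a–g–f–b–c–d–h–i–e–a, so G is not a forest; only forests have treewidth ≤ 1, hence tw(G) ≥ 2. Therefore the treewidth is 2.

Treewidth 2.
Bags: B1 = {a, f, g}  B2 = {a, b, f}  B3 = {a, b, c}  B4 = {a, c, d}  B5 = {a, d, h}  B6 = {a, h, i}  B7 = {a, e, i}
Tree: B1–B2, B2–B3, B3–B4, B4–B5, B5–B6, B6–B7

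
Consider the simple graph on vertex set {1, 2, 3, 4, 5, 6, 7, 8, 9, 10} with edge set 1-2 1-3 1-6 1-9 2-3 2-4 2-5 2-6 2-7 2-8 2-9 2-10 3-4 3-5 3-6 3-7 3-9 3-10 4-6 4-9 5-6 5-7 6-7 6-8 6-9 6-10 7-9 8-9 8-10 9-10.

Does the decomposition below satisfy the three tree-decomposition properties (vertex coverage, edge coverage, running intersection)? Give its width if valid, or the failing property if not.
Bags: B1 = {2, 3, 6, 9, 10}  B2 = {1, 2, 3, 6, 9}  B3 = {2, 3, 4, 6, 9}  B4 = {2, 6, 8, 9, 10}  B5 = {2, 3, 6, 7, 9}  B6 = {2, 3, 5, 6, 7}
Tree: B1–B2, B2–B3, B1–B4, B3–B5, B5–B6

Vertex coverage: the bags together contain {1, 2, 3, 4, 5, 6, 7, 8, 9, 10}, the full vertex set. Edge coverage: each edge of G has both endpoints in at least one bag. Running intersection: for every vertex, the bags containing it form a connected subtree. All three properties hold, so this is a valid tree decomposition of width max|bag| − 1 = 4, and hence tw(G) ≤ 4.

Yes; width 4.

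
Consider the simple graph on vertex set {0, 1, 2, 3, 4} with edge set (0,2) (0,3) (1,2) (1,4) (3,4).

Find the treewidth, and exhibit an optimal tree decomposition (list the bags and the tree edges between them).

The largest bag has 3 vertices, giving width 2; this decomposition certifies tw(G) ≤ 2. Since 0–2–1–4–3–0 is a cycle in G, G is not acyclic. Forests are exactly the graphs of treewidth ≤ 1, so tw(G) ≥ 2. Therefore the treewidth is 2.

Treewidth 2.
One such decomposition:
Bags: B1 = {0, 1, 2}  B2 = {0, 1, 4}  B3 = {0, 3, 4}
Tree: B1–B2, B2–B3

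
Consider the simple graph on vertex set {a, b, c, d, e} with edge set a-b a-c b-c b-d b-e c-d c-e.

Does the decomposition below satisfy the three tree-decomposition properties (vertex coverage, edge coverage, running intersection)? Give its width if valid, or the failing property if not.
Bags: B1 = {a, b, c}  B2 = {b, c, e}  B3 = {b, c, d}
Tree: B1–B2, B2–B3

Vertex coverage: the bags together contain {a, b, c, d, e}, the full vertex set. Edge coverage: each edge of G has both endpoints in at least one bag. Running intersection: for every vertex, the bags containing it form a connected subtree. All three properties hold, so this is a valid tree decomposition of width max|bag| − 1 = 2, and hence tw(G) ≤ 2.

Yes; width 2.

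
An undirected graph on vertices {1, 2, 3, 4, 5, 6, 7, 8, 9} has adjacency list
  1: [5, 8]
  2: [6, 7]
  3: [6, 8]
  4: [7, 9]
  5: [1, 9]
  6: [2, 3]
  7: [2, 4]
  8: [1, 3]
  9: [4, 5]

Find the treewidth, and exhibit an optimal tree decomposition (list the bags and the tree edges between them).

The largest bag has 3 vertices, giving width 2; this decomposition certifies tw(G) ≤ 2. Since 5–1–8–3–6–2–7–4–9–5 is a cycle in G, G is not acyclic. Forests are exactly the graphs of treewidth ≤ 1, so tw(G) ≥ 2. Therefore the treewidth is 2.

Treewidth 2.
Bags: B1 = {1, 5, 8}  B2 = {3, 5, 8}  B3 = {3, 5, 6}  B4 = {2, 5, 6}  B5 = {2, 5, 7}  B6 = {4, 5, 7}  B7 = {4, 5, 9}
Tree: B1–B2, B2–B3, B3–B4, B4–B5, B5–B6, B6–B7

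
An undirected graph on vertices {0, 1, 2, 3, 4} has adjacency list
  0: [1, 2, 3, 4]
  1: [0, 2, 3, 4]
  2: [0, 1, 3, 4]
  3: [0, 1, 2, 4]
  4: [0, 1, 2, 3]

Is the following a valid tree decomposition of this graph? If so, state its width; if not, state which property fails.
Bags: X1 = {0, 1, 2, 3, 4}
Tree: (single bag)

Every vertex of G appears in some bag (union = {0, 1, 2, 3, 4}); every edge is covered by a bag; and for each vertex v the set of bags containing v is connected in the bag tree. The decomposition is therefore valid. The largest bag has 5 vertices, so the width is 4.

Yes; width 4.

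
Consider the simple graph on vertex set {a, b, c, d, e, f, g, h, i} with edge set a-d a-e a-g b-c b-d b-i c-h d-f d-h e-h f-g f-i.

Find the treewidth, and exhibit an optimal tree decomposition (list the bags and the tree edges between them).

Treewidth 3.
One such decomposition:
Bags: B1 = {b, f, g, i}  B2 = {b, d, f, g}  B3 = {a, b, d, g}  B4 = {a, b, c, d}  B5 = {a, c, d, h}  B6 = {a, c, e, h}
Tree: B1–B2, B2–B3, B3–B4, B4–B5, B5–B6

Every bag has size at most 4, so the width is 4 − 1 = 3 and tw(G) ≤ 3. For the lower bound: the 4 vertex sets {f,g,i}, {b}, {d}, {a,c,e,h} are disjoint, each induces a connected subgraph, and every pair is joined by at least one edge of G. Contracting each set to a single vertex therefore yields K_{4} as a minor, and since treewidth is minor-monotone, tw(G) ≥ tw(K_{4}) = 3. Combining the bounds, tw(G) = 3.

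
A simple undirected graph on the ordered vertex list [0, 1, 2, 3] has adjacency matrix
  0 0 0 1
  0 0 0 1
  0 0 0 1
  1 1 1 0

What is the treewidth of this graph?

A width-1 tree decomposition is:
Bags: B1 = {1, 3}  B2 = {2, 3}  B3 = {0, 3}
Tree: B1–B2, B2–B3
The largest bag has 2 vertices, giving width 1; this decomposition certifies tw(G) ≤ 1. Any graph with an edge has treewidth ≥ 1, and G has the edge 3–1. Hence tw(G) = 1 exactly.

1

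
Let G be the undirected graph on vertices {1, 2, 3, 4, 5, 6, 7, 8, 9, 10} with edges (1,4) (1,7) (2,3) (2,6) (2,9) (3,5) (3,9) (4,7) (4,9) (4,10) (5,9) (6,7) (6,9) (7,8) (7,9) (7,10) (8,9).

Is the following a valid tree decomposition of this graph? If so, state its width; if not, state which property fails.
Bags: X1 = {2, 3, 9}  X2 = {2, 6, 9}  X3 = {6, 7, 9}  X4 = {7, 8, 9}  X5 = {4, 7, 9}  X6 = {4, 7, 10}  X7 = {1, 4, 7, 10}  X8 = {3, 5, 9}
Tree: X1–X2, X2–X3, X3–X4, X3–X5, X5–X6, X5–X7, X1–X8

No — bags containing vertex 10 are not connected in the tree.

A tree decomposition must satisfy three properties: every vertex lies in some bag; for every edge, both endpoints lie together in some bag; and for every vertex, the bags containing it form a connected subtree. Here bags containing vertex 10 are not connected in the tree, so the decomposition is invalid.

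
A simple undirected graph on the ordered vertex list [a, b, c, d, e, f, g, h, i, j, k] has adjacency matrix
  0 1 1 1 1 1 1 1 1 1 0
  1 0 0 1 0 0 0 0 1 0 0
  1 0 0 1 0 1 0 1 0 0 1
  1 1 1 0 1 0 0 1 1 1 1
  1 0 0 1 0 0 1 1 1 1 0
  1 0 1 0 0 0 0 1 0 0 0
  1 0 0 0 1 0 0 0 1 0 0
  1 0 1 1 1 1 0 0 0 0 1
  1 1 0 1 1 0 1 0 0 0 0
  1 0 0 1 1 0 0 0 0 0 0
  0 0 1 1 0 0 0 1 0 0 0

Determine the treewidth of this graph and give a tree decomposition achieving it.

Every bag has size at most 4, so the width is 4 − 1 = 3 and tw(G) ≤ 3. For the lower bound, the 4 vertices {a, d, e, j} are pairwise adjacent, and any tree decomposition puts a clique entirely inside one bag — forcing width ≥ 3. Hence tw(G) = 3 exactly.

Treewidth 3.
One optimal decomposition is:
Bags: B1 = {a, d, e, i}  B2 = {a, d, e, j}  B3 = {a, b, d, i}  B4 = {a, e, g, i}  B5 = {a, d, e, h}  B6 = {a, c, d, h}  B7 = {a, c, f, h}  B8 = {c, d, h, k}
Tree: B1–B2, B1–B3, B1–B4, B2–B5, B5–B6, B6–B7, B6–B8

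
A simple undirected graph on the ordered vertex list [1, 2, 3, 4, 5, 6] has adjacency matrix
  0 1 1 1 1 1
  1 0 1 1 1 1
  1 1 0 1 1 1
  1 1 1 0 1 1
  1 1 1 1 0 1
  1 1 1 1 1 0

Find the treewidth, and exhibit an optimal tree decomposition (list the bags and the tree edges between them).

Treewidth 5.
Bags: B1 = {1, 2, 3, 4, 5, 6}
Tree: (single bag)

A single bag containing all 6 vertices is trivially a valid decomposition of width 5. On the other hand G contains the 6-clique {1, 2, 3, 4, 5, 6}. A clique must lie in a single bag of any decomposition, so no decomposition can have width below 5. The upper and lower bounds meet at 5, so that is the treewidth.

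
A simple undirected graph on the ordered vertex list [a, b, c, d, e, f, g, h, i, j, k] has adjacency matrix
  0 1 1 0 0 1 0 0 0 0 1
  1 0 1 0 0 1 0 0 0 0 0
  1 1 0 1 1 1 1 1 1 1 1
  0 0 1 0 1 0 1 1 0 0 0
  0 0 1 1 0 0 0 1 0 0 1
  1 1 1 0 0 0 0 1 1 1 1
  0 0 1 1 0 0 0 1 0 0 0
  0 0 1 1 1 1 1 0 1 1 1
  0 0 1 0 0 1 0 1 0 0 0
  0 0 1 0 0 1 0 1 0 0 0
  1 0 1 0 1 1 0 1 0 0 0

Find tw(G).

3

A width-3 tree decomposition is:
Bags: B1 = {c, e, h, k}  B2 = {c, f, h, k}  B3 = {c, f, h, j}  B4 = {c, d, e, h}  B5 = {c, d, g, h}  B6 = {a, c, f, k}  B7 = {c, f, h, i}  B8 = {a, b, c, f}
Tree: B1–B2, B2–B3, B1–B4, B4–B5, B2–B6, B3–B7, B6–B8
Each bag holds 4 vertices, so the decomposition has width 3, which upper-bounds the treewidth. For the lower bound, the 4 vertices {c, d, g, h} are pairwise adjacent, and any tree decomposition puts a clique entirely inside one bag — forcing width ≥ 3. Hence tw(G) = 3 exactly.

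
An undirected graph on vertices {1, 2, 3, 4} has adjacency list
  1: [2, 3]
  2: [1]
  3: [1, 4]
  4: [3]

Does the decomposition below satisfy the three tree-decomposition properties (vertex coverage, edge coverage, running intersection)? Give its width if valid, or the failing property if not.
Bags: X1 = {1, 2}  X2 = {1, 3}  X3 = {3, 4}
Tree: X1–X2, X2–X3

Vertex coverage: the bags together contain {1, 2, 3, 4}, the full vertex set. Edge coverage: each edge of G has both endpoints in at least one bag. Running intersection: for every vertex, the bags containing it form a connected subtree. All three properties hold, so this is a valid tree decomposition of width max|bag| − 1 = 1, and hence tw(G) ≤ 1.

Yes; width 1.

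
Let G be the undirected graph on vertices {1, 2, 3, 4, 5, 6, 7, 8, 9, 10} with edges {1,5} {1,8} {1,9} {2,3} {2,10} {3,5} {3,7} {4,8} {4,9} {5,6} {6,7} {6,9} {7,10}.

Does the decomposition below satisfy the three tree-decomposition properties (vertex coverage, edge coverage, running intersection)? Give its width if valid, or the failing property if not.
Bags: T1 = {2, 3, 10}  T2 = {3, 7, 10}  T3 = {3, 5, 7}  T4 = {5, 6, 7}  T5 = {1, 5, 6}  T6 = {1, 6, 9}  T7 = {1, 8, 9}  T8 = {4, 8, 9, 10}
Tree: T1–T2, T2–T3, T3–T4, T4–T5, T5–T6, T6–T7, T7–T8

A tree decomposition must satisfy three properties: every vertex lies in some bag; for every edge, both endpoints lie together in some bag; and for every vertex, the bags containing it form a connected subtree. Here bags containing vertex 10 are not connected in the tree, so the decomposition is invalid.

No — bags containing vertex 10 are not connected in the tree.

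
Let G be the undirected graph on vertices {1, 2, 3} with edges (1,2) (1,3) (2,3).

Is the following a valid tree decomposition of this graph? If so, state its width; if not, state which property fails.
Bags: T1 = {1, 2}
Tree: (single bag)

No — vertex 3 appears in no bag.

A tree decomposition must satisfy three properties: every vertex lies in some bag; for every edge, both endpoints lie together in some bag; and for every vertex, the bags containing it form a connected subtree. Here vertex 3 appears in no bag, so the decomposition is invalid.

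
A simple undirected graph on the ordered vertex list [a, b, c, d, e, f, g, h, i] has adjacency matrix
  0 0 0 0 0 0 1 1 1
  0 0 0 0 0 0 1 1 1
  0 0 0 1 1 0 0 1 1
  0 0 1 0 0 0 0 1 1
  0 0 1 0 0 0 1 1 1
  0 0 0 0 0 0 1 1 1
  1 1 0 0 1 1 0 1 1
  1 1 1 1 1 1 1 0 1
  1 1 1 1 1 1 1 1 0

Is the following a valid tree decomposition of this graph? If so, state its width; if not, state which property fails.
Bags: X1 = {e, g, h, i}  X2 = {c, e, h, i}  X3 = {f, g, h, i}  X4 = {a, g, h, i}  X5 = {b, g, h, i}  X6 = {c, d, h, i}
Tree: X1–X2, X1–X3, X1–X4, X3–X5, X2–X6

Checking the three conditions: (i) the bags cover all of {a, b, c, d, e, f, g, h, i}; (ii) for each edge, some bag contains both endpoints; (iii) the bags containing any fixed vertex form a subtree. All hold, so the decomposition is valid with width 4 − 1 = 3.

Yes; width 3.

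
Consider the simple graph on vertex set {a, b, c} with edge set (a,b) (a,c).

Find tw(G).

A width-1 tree decomposition is:
Bags: B1 = {a, c}  B2 = {a, b}
Tree: B1–B2
Each bag holds 2 vertices, so the decomposition has width 1, which upper-bounds the treewidth. Any graph with an edge has treewidth ≥ 1, and G has the edge a–c. Combining the bounds, tw(G) = 1.

1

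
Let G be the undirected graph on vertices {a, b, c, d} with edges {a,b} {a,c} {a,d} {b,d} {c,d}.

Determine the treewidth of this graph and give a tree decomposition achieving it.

Treewidth 2.
One optimal decomposition is:
Bags: B1 = {a, b, d}  B2 = {a, c, d}
Tree: B1–B2

Each bag holds 3 vertices, so the decomposition has width 2, which upper-bounds the treewidth. For the lower bound, the 3 vertices {a, c, d} are pairwise adjacent, and any tree decomposition puts a clique entirely inside one bag — forcing width ≥ 2. Combining the bounds, tw(G) = 2.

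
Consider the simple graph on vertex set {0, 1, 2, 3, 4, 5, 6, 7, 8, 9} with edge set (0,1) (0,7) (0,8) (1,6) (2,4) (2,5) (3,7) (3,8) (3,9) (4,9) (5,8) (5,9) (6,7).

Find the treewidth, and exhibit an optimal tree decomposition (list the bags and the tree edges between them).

The largest bag has 3 vertices, giving width 2; this decomposition certifies tw(G) ≤ 2. For the lower bound, G contains the cycle 2–4–9–5–2, so G is not a forest; only forests have treewidth ≤ 1, hence tw(G) ≥ 2. The upper and lower bounds meet at 2, so that is the treewidth.

Treewidth 2.
One such decomposition:
Bags: B1 = {2, 4, 5}  B2 = {4, 5, 9}  B3 = {5, 8, 9}  B4 = {3, 8, 9}  B5 = {0, 3, 8}  B6 = {0, 3, 7}  B7 = {0, 1, 7}  B8 = {1, 6, 7}
Tree: B1–B2, B2–B3, B3–B4, B4–B5, B5–B6, B6–B7, B7–B8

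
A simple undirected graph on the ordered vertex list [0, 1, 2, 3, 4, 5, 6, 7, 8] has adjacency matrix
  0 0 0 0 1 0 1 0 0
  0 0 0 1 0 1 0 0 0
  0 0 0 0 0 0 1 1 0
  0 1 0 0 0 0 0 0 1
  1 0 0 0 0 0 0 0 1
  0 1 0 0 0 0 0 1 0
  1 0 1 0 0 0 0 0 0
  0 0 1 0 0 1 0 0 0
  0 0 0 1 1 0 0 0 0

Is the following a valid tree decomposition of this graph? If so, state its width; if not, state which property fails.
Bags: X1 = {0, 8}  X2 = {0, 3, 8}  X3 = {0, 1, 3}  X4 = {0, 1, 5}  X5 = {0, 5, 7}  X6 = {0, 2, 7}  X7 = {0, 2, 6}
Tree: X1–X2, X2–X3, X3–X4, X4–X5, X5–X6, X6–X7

A tree decomposition must satisfy three properties: every vertex lies in some bag; for every edge, both endpoints lie together in some bag; and for every vertex, the bags containing it form a connected subtree. Here vertex 4 appears in no bag, so the decomposition is invalid.

No — vertex 4 appears in no bag.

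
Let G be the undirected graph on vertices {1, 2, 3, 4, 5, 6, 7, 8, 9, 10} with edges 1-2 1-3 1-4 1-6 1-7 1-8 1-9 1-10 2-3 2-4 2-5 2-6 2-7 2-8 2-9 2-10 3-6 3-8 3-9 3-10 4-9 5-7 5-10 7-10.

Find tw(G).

3

A width-3 tree decomposition is:
Bags: B1 = {1, 2, 3, 9}  B2 = {1, 2, 3, 10}  B3 = {1, 2, 7, 10}  B4 = {1, 2, 3, 6}  B5 = {1, 2, 3, 8}  B6 = {1, 2, 4, 9}  B7 = {2, 5, 7, 10}
Tree: B1–B2, B2–B3, B2–B4, B2–B5, B1–B6, B3–B7
Each bag holds 4 vertices, so the decomposition has width 3, which upper-bounds the treewidth. Conversely, {1, 2, 3, 8} is a clique of size 4, and the vertices of any clique must share a bag in every tree decomposition; so some bag has ≥ 4 vertices and tw(G) ≥ 3. The upper and lower bounds meet at 3, so that is the treewidth.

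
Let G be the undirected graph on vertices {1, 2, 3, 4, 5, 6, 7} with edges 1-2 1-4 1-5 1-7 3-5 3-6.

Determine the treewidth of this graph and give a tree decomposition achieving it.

Treewidth 1.
One optimal decomposition is:
Bags: B1 = {1, 5}  B2 = {1, 4}  B3 = {3, 5}  B4 = {3, 6}  B5 = {1, 2}  B6 = {1, 7}
Tree: B1–B2, B1–B3, B3–B4, B1–B5, B2–B6

Each bag holds 2 vertices, so the decomposition has width 1, which upper-bounds the treewidth. G has an edge, so its treewidth is at least 1. Hence tw(G) = 1 exactly.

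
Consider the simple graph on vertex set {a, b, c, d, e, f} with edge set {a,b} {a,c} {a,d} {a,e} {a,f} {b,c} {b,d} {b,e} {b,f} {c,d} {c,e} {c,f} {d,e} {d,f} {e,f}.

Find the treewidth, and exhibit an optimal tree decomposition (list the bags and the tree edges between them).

Treewidth 5.
Bags: B1 = {a, b, c, d, e, f}
Tree: (single bag)

With just one bag of size 6, the width is 6 − 1 = 5, so tw(G) ≤ 5. For the lower bound, the 6 vertices {a, b, c, d, e, f} are pairwise adjacent, and any tree decomposition puts a clique entirely inside one bag — forcing width ≥ 5. Combining the bounds, tw(G) = 5.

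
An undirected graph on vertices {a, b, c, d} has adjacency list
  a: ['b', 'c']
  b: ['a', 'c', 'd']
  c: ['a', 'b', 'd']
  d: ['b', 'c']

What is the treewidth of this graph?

A width-2 tree decomposition is:
Bags: B1 = {b, c, d}  B2 = {a, b, c}
Tree: B1–B2
Each bag holds 3 vertices, so the decomposition has width 2, which upper-bounds the treewidth. For the lower bound, the 3 vertices {b, c, d} are pairwise adjacent, and any tree decomposition puts a clique entirely inside one bag — forcing width ≥ 2. Therefore the treewidth is 2.

2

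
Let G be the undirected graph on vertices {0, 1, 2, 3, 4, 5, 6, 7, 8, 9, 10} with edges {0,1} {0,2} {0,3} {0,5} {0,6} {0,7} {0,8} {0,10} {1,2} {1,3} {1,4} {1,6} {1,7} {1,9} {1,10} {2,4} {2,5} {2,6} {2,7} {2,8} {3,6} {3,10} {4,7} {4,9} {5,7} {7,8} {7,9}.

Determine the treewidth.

3

A width-3 tree decomposition is:
Bags: B1 = {0, 1, 3, 6}  B2 = {0, 1, 3, 10}  B3 = {0, 1, 2, 6}  B4 = {0, 1, 2, 7}  B5 = {1, 2, 4, 7}  B6 = {0, 2, 5, 7}  B7 = {0, 2, 7, 8}  B8 = {1, 4, 7, 9}
Tree: B1–B2, B1–B3, B3–B4, B4–B5, B4–B6, B6–B7, B5–B8
The largest bag has 4 vertices, giving width 3; this decomposition certifies tw(G) ≤ 3. On the other hand G contains the 4-clique {0, 2, 7, 8}. A clique must lie in a single bag of any decomposition, so no decomposition can have width below 3. Therefore the treewidth is 3.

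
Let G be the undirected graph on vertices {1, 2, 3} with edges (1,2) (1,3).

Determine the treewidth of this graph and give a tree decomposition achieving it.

Each bag holds 2 vertices, so the decomposition has width 1, which upper-bounds the treewidth. Since G has at least one edge (e.g. 1–2), it is not an edgeless graph, so tw(G) ≥ 1. Combining the bounds, tw(G) = 1.

Treewidth 1.
Bags: B1 = {1, 2}  B2 = {1, 3}
Tree: B1–B2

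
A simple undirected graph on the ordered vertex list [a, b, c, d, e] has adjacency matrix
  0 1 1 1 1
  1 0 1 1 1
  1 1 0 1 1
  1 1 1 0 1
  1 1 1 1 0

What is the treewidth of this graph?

A width-4 tree decomposition is:
Bags: B1 = {a, b, c, d, e}
Tree: (single bag)
With just one bag of size 5, the width is 5 − 1 = 4, so tw(G) ≤ 4. On the other hand G contains the 5-clique {a, b, c, d, e}. A clique must lie in a single bag of any decomposition, so no decomposition can have width below 4. Therefore the treewidth is 4.

4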